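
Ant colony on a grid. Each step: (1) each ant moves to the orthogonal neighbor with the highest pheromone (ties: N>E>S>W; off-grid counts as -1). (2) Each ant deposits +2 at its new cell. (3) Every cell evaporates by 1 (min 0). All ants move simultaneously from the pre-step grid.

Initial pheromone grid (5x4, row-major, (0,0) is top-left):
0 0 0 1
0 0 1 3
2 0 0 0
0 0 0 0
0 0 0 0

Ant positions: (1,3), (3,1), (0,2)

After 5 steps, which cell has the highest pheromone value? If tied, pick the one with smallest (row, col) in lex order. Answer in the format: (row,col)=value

Step 1: ant0:(1,3)->N->(0,3) | ant1:(3,1)->N->(2,1) | ant2:(0,2)->E->(0,3)
  grid max=4 at (0,3)
Step 2: ant0:(0,3)->S->(1,3) | ant1:(2,1)->W->(2,0) | ant2:(0,3)->S->(1,3)
  grid max=5 at (1,3)
Step 3: ant0:(1,3)->N->(0,3) | ant1:(2,0)->N->(1,0) | ant2:(1,3)->N->(0,3)
  grid max=6 at (0,3)
Step 4: ant0:(0,3)->S->(1,3) | ant1:(1,0)->S->(2,0) | ant2:(0,3)->S->(1,3)
  grid max=7 at (1,3)
Step 5: ant0:(1,3)->N->(0,3) | ant1:(2,0)->N->(1,0) | ant2:(1,3)->N->(0,3)
  grid max=8 at (0,3)
Final grid:
  0 0 0 8
  1 0 0 6
  1 0 0 0
  0 0 0 0
  0 0 0 0
Max pheromone 8 at (0,3)

Answer: (0,3)=8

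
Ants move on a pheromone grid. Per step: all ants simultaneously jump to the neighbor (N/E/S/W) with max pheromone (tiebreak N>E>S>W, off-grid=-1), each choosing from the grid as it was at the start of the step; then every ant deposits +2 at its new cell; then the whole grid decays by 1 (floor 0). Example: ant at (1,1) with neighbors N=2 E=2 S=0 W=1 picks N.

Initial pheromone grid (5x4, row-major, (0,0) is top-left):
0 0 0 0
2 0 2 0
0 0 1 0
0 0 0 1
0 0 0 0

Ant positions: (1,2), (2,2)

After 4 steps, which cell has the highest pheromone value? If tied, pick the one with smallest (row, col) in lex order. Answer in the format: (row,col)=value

Answer: (1,2)=6

Derivation:
Step 1: ant0:(1,2)->S->(2,2) | ant1:(2,2)->N->(1,2)
  grid max=3 at (1,2)
Step 2: ant0:(2,2)->N->(1,2) | ant1:(1,2)->S->(2,2)
  grid max=4 at (1,2)
Step 3: ant0:(1,2)->S->(2,2) | ant1:(2,2)->N->(1,2)
  grid max=5 at (1,2)
Step 4: ant0:(2,2)->N->(1,2) | ant1:(1,2)->S->(2,2)
  grid max=6 at (1,2)
Final grid:
  0 0 0 0
  0 0 6 0
  0 0 5 0
  0 0 0 0
  0 0 0 0
Max pheromone 6 at (1,2)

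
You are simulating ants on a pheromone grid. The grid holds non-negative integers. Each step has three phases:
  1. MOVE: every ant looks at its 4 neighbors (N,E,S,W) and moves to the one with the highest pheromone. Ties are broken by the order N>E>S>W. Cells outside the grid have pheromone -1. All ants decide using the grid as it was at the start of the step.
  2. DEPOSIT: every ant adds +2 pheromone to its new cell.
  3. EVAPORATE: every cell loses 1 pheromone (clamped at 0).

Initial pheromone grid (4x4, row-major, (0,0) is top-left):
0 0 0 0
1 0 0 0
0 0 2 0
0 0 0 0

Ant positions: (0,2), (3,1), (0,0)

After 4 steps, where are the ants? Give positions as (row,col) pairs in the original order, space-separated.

Step 1: ant0:(0,2)->E->(0,3) | ant1:(3,1)->N->(2,1) | ant2:(0,0)->S->(1,0)
  grid max=2 at (1,0)
Step 2: ant0:(0,3)->S->(1,3) | ant1:(2,1)->E->(2,2) | ant2:(1,0)->N->(0,0)
  grid max=2 at (2,2)
Step 3: ant0:(1,3)->N->(0,3) | ant1:(2,2)->N->(1,2) | ant2:(0,0)->S->(1,0)
  grid max=2 at (1,0)
Step 4: ant0:(0,3)->S->(1,3) | ant1:(1,2)->S->(2,2) | ant2:(1,0)->N->(0,0)
  grid max=2 at (2,2)

(1,3) (2,2) (0,0)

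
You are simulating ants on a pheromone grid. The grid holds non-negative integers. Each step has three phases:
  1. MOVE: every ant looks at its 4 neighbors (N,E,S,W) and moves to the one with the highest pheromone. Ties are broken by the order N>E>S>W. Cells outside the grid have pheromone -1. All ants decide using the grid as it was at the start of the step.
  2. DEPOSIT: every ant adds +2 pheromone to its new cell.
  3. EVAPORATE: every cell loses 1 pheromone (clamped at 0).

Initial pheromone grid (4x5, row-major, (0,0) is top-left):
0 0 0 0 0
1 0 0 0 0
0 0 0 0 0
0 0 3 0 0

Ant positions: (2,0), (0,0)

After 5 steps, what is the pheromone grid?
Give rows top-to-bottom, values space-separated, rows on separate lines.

After step 1: ants at (1,0),(1,0)
  0 0 0 0 0
  4 0 0 0 0
  0 0 0 0 0
  0 0 2 0 0
After step 2: ants at (0,0),(0,0)
  3 0 0 0 0
  3 0 0 0 0
  0 0 0 0 0
  0 0 1 0 0
After step 3: ants at (1,0),(1,0)
  2 0 0 0 0
  6 0 0 0 0
  0 0 0 0 0
  0 0 0 0 0
After step 4: ants at (0,0),(0,0)
  5 0 0 0 0
  5 0 0 0 0
  0 0 0 0 0
  0 0 0 0 0
After step 5: ants at (1,0),(1,0)
  4 0 0 0 0
  8 0 0 0 0
  0 0 0 0 0
  0 0 0 0 0

4 0 0 0 0
8 0 0 0 0
0 0 0 0 0
0 0 0 0 0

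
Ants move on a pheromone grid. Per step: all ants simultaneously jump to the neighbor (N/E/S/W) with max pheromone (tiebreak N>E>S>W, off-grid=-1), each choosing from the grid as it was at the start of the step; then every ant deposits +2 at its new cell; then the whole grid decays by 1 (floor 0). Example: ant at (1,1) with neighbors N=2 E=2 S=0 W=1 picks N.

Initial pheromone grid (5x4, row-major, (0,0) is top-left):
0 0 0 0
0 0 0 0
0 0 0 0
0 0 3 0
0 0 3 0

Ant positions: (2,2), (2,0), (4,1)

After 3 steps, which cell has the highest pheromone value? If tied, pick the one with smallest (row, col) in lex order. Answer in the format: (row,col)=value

Step 1: ant0:(2,2)->S->(3,2) | ant1:(2,0)->N->(1,0) | ant2:(4,1)->E->(4,2)
  grid max=4 at (3,2)
Step 2: ant0:(3,2)->S->(4,2) | ant1:(1,0)->N->(0,0) | ant2:(4,2)->N->(3,2)
  grid max=5 at (3,2)
Step 3: ant0:(4,2)->N->(3,2) | ant1:(0,0)->E->(0,1) | ant2:(3,2)->S->(4,2)
  grid max=6 at (3,2)
Final grid:
  0 1 0 0
  0 0 0 0
  0 0 0 0
  0 0 6 0
  0 0 6 0
Max pheromone 6 at (3,2)

Answer: (3,2)=6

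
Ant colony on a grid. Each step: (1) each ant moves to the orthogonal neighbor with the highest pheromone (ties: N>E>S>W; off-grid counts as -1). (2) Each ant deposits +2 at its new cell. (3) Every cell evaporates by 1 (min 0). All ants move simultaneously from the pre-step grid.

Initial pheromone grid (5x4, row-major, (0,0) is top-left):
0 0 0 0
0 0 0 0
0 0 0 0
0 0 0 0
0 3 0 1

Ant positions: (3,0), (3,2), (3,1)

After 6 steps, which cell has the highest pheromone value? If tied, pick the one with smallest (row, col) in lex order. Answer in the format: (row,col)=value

Step 1: ant0:(3,0)->N->(2,0) | ant1:(3,2)->N->(2,2) | ant2:(3,1)->S->(4,1)
  grid max=4 at (4,1)
Step 2: ant0:(2,0)->N->(1,0) | ant1:(2,2)->N->(1,2) | ant2:(4,1)->N->(3,1)
  grid max=3 at (4,1)
Step 3: ant0:(1,0)->N->(0,0) | ant1:(1,2)->N->(0,2) | ant2:(3,1)->S->(4,1)
  grid max=4 at (4,1)
Step 4: ant0:(0,0)->E->(0,1) | ant1:(0,2)->E->(0,3) | ant2:(4,1)->N->(3,1)
  grid max=3 at (4,1)
Step 5: ant0:(0,1)->E->(0,2) | ant1:(0,3)->S->(1,3) | ant2:(3,1)->S->(4,1)
  grid max=4 at (4,1)
Step 6: ant0:(0,2)->E->(0,3) | ant1:(1,3)->N->(0,3) | ant2:(4,1)->N->(3,1)
  grid max=3 at (0,3)
Final grid:
  0 0 0 3
  0 0 0 0
  0 0 0 0
  0 1 0 0
  0 3 0 0
Max pheromone 3 at (0,3)

Answer: (0,3)=3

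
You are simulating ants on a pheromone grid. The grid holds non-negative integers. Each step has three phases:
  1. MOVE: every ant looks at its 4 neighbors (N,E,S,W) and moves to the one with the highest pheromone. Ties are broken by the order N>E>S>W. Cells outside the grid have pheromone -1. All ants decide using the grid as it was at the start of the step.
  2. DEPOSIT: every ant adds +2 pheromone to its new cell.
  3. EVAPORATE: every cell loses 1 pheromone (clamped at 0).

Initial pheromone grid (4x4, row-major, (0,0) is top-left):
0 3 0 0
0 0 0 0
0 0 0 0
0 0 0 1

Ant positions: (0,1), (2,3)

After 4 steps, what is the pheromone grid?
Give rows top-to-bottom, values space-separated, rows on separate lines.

After step 1: ants at (0,2),(3,3)
  0 2 1 0
  0 0 0 0
  0 0 0 0
  0 0 0 2
After step 2: ants at (0,1),(2,3)
  0 3 0 0
  0 0 0 0
  0 0 0 1
  0 0 0 1
After step 3: ants at (0,2),(3,3)
  0 2 1 0
  0 0 0 0
  0 0 0 0
  0 0 0 2
After step 4: ants at (0,1),(2,3)
  0 3 0 0
  0 0 0 0
  0 0 0 1
  0 0 0 1

0 3 0 0
0 0 0 0
0 0 0 1
0 0 0 1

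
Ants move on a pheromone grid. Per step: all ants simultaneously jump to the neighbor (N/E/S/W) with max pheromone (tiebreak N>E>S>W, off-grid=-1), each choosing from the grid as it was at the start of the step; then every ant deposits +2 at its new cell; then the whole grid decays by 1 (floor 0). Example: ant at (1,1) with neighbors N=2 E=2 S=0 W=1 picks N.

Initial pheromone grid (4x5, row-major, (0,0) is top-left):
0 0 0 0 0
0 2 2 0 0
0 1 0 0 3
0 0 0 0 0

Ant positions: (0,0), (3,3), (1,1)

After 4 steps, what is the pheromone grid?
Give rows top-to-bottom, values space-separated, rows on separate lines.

After step 1: ants at (0,1),(2,3),(1,2)
  0 1 0 0 0
  0 1 3 0 0
  0 0 0 1 2
  0 0 0 0 0
After step 2: ants at (1,1),(2,4),(1,1)
  0 0 0 0 0
  0 4 2 0 0
  0 0 0 0 3
  0 0 0 0 0
After step 3: ants at (1,2),(1,4),(1,2)
  0 0 0 0 0
  0 3 5 0 1
  0 0 0 0 2
  0 0 0 0 0
After step 4: ants at (1,1),(2,4),(1,1)
  0 0 0 0 0
  0 6 4 0 0
  0 0 0 0 3
  0 0 0 0 0

0 0 0 0 0
0 6 4 0 0
0 0 0 0 3
0 0 0 0 0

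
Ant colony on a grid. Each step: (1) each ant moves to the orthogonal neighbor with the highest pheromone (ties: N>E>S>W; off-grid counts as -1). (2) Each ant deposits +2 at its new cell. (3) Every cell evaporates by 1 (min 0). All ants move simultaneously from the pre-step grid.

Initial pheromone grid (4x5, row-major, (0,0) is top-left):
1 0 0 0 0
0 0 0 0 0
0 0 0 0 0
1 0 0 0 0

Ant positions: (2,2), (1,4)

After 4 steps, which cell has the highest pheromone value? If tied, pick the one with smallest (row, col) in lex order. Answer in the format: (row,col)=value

Answer: (0,3)=2

Derivation:
Step 1: ant0:(2,2)->N->(1,2) | ant1:(1,4)->N->(0,4)
  grid max=1 at (0,4)
Step 2: ant0:(1,2)->N->(0,2) | ant1:(0,4)->S->(1,4)
  grid max=1 at (0,2)
Step 3: ant0:(0,2)->E->(0,3) | ant1:(1,4)->N->(0,4)
  grid max=1 at (0,3)
Step 4: ant0:(0,3)->E->(0,4) | ant1:(0,4)->W->(0,3)
  grid max=2 at (0,3)
Final grid:
  0 0 0 2 2
  0 0 0 0 0
  0 0 0 0 0
  0 0 0 0 0
Max pheromone 2 at (0,3)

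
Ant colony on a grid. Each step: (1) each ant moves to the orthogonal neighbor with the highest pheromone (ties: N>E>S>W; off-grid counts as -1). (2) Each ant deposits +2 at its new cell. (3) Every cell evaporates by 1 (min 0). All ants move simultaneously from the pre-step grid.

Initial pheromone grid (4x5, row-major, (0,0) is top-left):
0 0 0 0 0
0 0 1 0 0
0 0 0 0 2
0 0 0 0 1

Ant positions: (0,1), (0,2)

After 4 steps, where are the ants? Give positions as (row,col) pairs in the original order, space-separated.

Step 1: ant0:(0,1)->E->(0,2) | ant1:(0,2)->S->(1,2)
  grid max=2 at (1,2)
Step 2: ant0:(0,2)->S->(1,2) | ant1:(1,2)->N->(0,2)
  grid max=3 at (1,2)
Step 3: ant0:(1,2)->N->(0,2) | ant1:(0,2)->S->(1,2)
  grid max=4 at (1,2)
Step 4: ant0:(0,2)->S->(1,2) | ant1:(1,2)->N->(0,2)
  grid max=5 at (1,2)

(1,2) (0,2)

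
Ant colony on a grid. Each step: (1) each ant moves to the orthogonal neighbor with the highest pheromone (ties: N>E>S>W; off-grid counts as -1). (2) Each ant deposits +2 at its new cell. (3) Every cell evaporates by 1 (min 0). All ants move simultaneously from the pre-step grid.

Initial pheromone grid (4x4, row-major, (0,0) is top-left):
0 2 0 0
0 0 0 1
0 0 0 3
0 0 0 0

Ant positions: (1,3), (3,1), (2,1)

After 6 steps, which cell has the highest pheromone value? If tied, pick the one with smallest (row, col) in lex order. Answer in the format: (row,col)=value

Step 1: ant0:(1,3)->S->(2,3) | ant1:(3,1)->N->(2,1) | ant2:(2,1)->N->(1,1)
  grid max=4 at (2,3)
Step 2: ant0:(2,3)->N->(1,3) | ant1:(2,1)->N->(1,1) | ant2:(1,1)->N->(0,1)
  grid max=3 at (2,3)
Step 3: ant0:(1,3)->S->(2,3) | ant1:(1,1)->N->(0,1) | ant2:(0,1)->S->(1,1)
  grid max=4 at (2,3)
Step 4: ant0:(2,3)->N->(1,3) | ant1:(0,1)->S->(1,1) | ant2:(1,1)->N->(0,1)
  grid max=4 at (0,1)
Step 5: ant0:(1,3)->S->(2,3) | ant1:(1,1)->N->(0,1) | ant2:(0,1)->S->(1,1)
  grid max=5 at (0,1)
Step 6: ant0:(2,3)->N->(1,3) | ant1:(0,1)->S->(1,1) | ant2:(1,1)->N->(0,1)
  grid max=6 at (0,1)
Final grid:
  0 6 0 0
  0 6 0 1
  0 0 0 3
  0 0 0 0
Max pheromone 6 at (0,1)

Answer: (0,1)=6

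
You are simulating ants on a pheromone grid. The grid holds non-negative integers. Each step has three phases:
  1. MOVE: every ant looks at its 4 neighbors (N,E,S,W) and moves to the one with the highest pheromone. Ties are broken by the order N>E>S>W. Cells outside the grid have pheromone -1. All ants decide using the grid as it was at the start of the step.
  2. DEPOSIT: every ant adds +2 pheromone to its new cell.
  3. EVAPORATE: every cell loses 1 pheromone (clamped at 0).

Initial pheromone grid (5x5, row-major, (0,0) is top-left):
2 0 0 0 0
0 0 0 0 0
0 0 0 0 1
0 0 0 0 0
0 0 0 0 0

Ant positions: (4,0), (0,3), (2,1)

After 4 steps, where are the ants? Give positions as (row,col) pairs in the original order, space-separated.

Step 1: ant0:(4,0)->N->(3,0) | ant1:(0,3)->E->(0,4) | ant2:(2,1)->N->(1,1)
  grid max=1 at (0,0)
Step 2: ant0:(3,0)->N->(2,0) | ant1:(0,4)->S->(1,4) | ant2:(1,1)->N->(0,1)
  grid max=1 at (0,1)
Step 3: ant0:(2,0)->N->(1,0) | ant1:(1,4)->N->(0,4) | ant2:(0,1)->E->(0,2)
  grid max=1 at (0,2)
Step 4: ant0:(1,0)->N->(0,0) | ant1:(0,4)->S->(1,4) | ant2:(0,2)->E->(0,3)
  grid max=1 at (0,0)

(0,0) (1,4) (0,3)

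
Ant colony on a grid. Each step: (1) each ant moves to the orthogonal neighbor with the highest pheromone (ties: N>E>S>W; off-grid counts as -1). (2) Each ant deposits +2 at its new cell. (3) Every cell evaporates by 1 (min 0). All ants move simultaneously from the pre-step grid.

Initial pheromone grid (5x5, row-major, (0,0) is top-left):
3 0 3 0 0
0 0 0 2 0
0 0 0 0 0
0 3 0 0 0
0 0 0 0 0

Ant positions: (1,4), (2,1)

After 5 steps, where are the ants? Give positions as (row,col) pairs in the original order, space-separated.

Step 1: ant0:(1,4)->W->(1,3) | ant1:(2,1)->S->(3,1)
  grid max=4 at (3,1)
Step 2: ant0:(1,3)->N->(0,3) | ant1:(3,1)->N->(2,1)
  grid max=3 at (3,1)
Step 3: ant0:(0,3)->S->(1,3) | ant1:(2,1)->S->(3,1)
  grid max=4 at (3,1)
Step 4: ant0:(1,3)->N->(0,3) | ant1:(3,1)->N->(2,1)
  grid max=3 at (3,1)
Step 5: ant0:(0,3)->S->(1,3) | ant1:(2,1)->S->(3,1)
  grid max=4 at (3,1)

(1,3) (3,1)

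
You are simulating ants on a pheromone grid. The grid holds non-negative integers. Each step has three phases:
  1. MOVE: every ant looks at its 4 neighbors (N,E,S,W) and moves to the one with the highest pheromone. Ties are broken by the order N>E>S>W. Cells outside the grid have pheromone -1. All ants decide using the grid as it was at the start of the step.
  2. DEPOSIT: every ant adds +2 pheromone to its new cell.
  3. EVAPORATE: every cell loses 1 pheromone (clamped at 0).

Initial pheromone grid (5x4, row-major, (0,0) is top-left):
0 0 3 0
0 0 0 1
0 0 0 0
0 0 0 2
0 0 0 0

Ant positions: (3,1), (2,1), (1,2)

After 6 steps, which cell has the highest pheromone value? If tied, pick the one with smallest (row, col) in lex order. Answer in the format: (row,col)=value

Step 1: ant0:(3,1)->N->(2,1) | ant1:(2,1)->N->(1,1) | ant2:(1,2)->N->(0,2)
  grid max=4 at (0,2)
Step 2: ant0:(2,1)->N->(1,1) | ant1:(1,1)->S->(2,1) | ant2:(0,2)->E->(0,3)
  grid max=3 at (0,2)
Step 3: ant0:(1,1)->S->(2,1) | ant1:(2,1)->N->(1,1) | ant2:(0,3)->W->(0,2)
  grid max=4 at (0,2)
Step 4: ant0:(2,1)->N->(1,1) | ant1:(1,1)->S->(2,1) | ant2:(0,2)->E->(0,3)
  grid max=4 at (1,1)
Step 5: ant0:(1,1)->S->(2,1) | ant1:(2,1)->N->(1,1) | ant2:(0,3)->W->(0,2)
  grid max=5 at (1,1)
Step 6: ant0:(2,1)->N->(1,1) | ant1:(1,1)->S->(2,1) | ant2:(0,2)->E->(0,3)
  grid max=6 at (1,1)
Final grid:
  0 0 3 1
  0 6 0 0
  0 6 0 0
  0 0 0 0
  0 0 0 0
Max pheromone 6 at (1,1)

Answer: (1,1)=6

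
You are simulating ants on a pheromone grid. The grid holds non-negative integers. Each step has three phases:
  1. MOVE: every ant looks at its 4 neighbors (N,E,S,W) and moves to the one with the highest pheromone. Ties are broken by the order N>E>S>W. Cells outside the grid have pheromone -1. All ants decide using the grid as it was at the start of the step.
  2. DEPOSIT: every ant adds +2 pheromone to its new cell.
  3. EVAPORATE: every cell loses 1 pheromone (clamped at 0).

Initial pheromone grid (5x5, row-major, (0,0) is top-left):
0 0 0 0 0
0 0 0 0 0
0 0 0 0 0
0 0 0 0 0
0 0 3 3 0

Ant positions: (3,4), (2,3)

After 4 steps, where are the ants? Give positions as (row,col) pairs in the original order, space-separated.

Step 1: ant0:(3,4)->N->(2,4) | ant1:(2,3)->N->(1,3)
  grid max=2 at (4,2)
Step 2: ant0:(2,4)->N->(1,4) | ant1:(1,3)->N->(0,3)
  grid max=1 at (0,3)
Step 3: ant0:(1,4)->N->(0,4) | ant1:(0,3)->E->(0,4)
  grid max=3 at (0,4)
Step 4: ant0:(0,4)->S->(1,4) | ant1:(0,4)->S->(1,4)
  grid max=3 at (1,4)

(1,4) (1,4)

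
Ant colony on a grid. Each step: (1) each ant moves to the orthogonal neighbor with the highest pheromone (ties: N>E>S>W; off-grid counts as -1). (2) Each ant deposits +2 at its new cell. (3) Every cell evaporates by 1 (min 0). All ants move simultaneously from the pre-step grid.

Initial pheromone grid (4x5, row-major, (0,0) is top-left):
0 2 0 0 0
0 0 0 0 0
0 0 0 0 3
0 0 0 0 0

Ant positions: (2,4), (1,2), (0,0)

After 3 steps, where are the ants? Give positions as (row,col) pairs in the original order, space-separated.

Step 1: ant0:(2,4)->N->(1,4) | ant1:(1,2)->N->(0,2) | ant2:(0,0)->E->(0,1)
  grid max=3 at (0,1)
Step 2: ant0:(1,4)->S->(2,4) | ant1:(0,2)->W->(0,1) | ant2:(0,1)->E->(0,2)
  grid max=4 at (0,1)
Step 3: ant0:(2,4)->N->(1,4) | ant1:(0,1)->E->(0,2) | ant2:(0,2)->W->(0,1)
  grid max=5 at (0,1)

(1,4) (0,2) (0,1)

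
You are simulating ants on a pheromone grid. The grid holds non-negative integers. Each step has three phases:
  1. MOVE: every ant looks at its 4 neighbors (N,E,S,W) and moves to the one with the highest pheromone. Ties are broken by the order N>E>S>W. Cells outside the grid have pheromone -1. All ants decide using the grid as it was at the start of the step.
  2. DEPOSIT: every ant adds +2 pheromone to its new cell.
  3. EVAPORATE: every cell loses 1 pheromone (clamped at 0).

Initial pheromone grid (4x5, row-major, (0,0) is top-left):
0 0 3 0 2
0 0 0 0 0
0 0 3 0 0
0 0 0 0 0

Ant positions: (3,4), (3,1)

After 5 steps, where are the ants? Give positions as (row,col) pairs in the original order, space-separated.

Step 1: ant0:(3,4)->N->(2,4) | ant1:(3,1)->N->(2,1)
  grid max=2 at (0,2)
Step 2: ant0:(2,4)->N->(1,4) | ant1:(2,1)->E->(2,2)
  grid max=3 at (2,2)
Step 3: ant0:(1,4)->N->(0,4) | ant1:(2,2)->N->(1,2)
  grid max=2 at (2,2)
Step 4: ant0:(0,4)->S->(1,4) | ant1:(1,2)->S->(2,2)
  grid max=3 at (2,2)
Step 5: ant0:(1,4)->N->(0,4) | ant1:(2,2)->N->(1,2)
  grid max=2 at (2,2)

(0,4) (1,2)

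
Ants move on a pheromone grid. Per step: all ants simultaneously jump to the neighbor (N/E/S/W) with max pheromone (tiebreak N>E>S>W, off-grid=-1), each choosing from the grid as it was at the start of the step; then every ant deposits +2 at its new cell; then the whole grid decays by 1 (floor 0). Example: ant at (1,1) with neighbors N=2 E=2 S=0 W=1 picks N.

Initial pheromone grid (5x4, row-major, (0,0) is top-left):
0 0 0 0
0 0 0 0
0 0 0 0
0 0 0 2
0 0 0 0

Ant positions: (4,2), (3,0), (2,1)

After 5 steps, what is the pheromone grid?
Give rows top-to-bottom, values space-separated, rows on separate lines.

After step 1: ants at (3,2),(2,0),(1,1)
  0 0 0 0
  0 1 0 0
  1 0 0 0
  0 0 1 1
  0 0 0 0
After step 2: ants at (3,3),(1,0),(0,1)
  0 1 0 0
  1 0 0 0
  0 0 0 0
  0 0 0 2
  0 0 0 0
After step 3: ants at (2,3),(0,0),(0,2)
  1 0 1 0
  0 0 0 0
  0 0 0 1
  0 0 0 1
  0 0 0 0
After step 4: ants at (3,3),(0,1),(0,3)
  0 1 0 1
  0 0 0 0
  0 0 0 0
  0 0 0 2
  0 0 0 0
After step 5: ants at (2,3),(0,2),(1,3)
  0 0 1 0
  0 0 0 1
  0 0 0 1
  0 0 0 1
  0 0 0 0

0 0 1 0
0 0 0 1
0 0 0 1
0 0 0 1
0 0 0 0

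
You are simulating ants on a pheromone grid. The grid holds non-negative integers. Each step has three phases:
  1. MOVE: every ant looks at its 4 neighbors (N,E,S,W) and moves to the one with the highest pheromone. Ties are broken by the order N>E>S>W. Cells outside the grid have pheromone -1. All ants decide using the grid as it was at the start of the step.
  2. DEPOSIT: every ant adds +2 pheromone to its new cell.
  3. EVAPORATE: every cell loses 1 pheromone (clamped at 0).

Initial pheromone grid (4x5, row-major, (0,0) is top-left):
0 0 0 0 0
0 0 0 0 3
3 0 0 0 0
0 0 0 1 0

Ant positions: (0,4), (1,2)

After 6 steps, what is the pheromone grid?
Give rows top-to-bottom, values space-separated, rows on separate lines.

After step 1: ants at (1,4),(0,2)
  0 0 1 0 0
  0 0 0 0 4
  2 0 0 0 0
  0 0 0 0 0
After step 2: ants at (0,4),(0,3)
  0 0 0 1 1
  0 0 0 0 3
  1 0 0 0 0
  0 0 0 0 0
After step 3: ants at (1,4),(0,4)
  0 0 0 0 2
  0 0 0 0 4
  0 0 0 0 0
  0 0 0 0 0
After step 4: ants at (0,4),(1,4)
  0 0 0 0 3
  0 0 0 0 5
  0 0 0 0 0
  0 0 0 0 0
After step 5: ants at (1,4),(0,4)
  0 0 0 0 4
  0 0 0 0 6
  0 0 0 0 0
  0 0 0 0 0
After step 6: ants at (0,4),(1,4)
  0 0 0 0 5
  0 0 0 0 7
  0 0 0 0 0
  0 0 0 0 0

0 0 0 0 5
0 0 0 0 7
0 0 0 0 0
0 0 0 0 0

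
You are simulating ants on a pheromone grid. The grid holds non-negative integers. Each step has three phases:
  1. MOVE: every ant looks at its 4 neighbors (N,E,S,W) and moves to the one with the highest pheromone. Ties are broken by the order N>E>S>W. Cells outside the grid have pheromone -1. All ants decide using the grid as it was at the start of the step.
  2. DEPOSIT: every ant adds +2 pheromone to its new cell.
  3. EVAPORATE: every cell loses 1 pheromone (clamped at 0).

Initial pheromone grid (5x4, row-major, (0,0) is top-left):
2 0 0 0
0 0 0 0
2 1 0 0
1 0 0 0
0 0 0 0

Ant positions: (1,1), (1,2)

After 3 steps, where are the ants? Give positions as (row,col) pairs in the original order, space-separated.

Step 1: ant0:(1,1)->S->(2,1) | ant1:(1,2)->N->(0,2)
  grid max=2 at (2,1)
Step 2: ant0:(2,1)->W->(2,0) | ant1:(0,2)->E->(0,3)
  grid max=2 at (2,0)
Step 3: ant0:(2,0)->E->(2,1) | ant1:(0,3)->S->(1,3)
  grid max=2 at (2,1)

(2,1) (1,3)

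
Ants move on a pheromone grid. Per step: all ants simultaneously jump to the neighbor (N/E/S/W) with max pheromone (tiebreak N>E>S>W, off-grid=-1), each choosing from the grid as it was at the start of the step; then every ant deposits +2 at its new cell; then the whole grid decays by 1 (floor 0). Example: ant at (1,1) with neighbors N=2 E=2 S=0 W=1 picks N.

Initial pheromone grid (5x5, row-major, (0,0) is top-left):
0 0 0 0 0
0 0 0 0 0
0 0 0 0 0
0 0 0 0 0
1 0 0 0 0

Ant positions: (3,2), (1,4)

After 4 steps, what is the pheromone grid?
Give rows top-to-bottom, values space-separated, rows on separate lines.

After step 1: ants at (2,2),(0,4)
  0 0 0 0 1
  0 0 0 0 0
  0 0 1 0 0
  0 0 0 0 0
  0 0 0 0 0
After step 2: ants at (1,2),(1,4)
  0 0 0 0 0
  0 0 1 0 1
  0 0 0 0 0
  0 0 0 0 0
  0 0 0 0 0
After step 3: ants at (0,2),(0,4)
  0 0 1 0 1
  0 0 0 0 0
  0 0 0 0 0
  0 0 0 0 0
  0 0 0 0 0
After step 4: ants at (0,3),(1,4)
  0 0 0 1 0
  0 0 0 0 1
  0 0 0 0 0
  0 0 0 0 0
  0 0 0 0 0

0 0 0 1 0
0 0 0 0 1
0 0 0 0 0
0 0 0 0 0
0 0 0 0 0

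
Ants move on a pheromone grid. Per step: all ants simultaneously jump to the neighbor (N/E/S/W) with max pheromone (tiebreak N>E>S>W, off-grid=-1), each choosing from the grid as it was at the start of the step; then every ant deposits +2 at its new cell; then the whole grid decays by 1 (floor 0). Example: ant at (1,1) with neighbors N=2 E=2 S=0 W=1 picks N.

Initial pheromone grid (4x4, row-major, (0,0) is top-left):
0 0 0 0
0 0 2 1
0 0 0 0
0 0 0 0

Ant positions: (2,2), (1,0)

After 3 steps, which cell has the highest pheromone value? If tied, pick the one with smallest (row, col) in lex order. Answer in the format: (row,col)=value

Answer: (1,2)=3

Derivation:
Step 1: ant0:(2,2)->N->(1,2) | ant1:(1,0)->N->(0,0)
  grid max=3 at (1,2)
Step 2: ant0:(1,2)->N->(0,2) | ant1:(0,0)->E->(0,1)
  grid max=2 at (1,2)
Step 3: ant0:(0,2)->S->(1,2) | ant1:(0,1)->E->(0,2)
  grid max=3 at (1,2)
Final grid:
  0 0 2 0
  0 0 3 0
  0 0 0 0
  0 0 0 0
Max pheromone 3 at (1,2)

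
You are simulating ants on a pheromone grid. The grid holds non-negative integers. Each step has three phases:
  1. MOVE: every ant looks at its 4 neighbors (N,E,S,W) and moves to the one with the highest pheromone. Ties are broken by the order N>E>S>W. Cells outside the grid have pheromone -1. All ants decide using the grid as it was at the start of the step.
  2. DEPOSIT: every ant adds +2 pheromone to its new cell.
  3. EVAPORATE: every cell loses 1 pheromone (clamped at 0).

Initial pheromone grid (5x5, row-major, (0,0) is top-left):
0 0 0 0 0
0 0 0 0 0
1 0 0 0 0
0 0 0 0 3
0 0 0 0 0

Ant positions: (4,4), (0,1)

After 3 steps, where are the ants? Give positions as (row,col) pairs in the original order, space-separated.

Step 1: ant0:(4,4)->N->(3,4) | ant1:(0,1)->E->(0,2)
  grid max=4 at (3,4)
Step 2: ant0:(3,4)->N->(2,4) | ant1:(0,2)->E->(0,3)
  grid max=3 at (3,4)
Step 3: ant0:(2,4)->S->(3,4) | ant1:(0,3)->E->(0,4)
  grid max=4 at (3,4)

(3,4) (0,4)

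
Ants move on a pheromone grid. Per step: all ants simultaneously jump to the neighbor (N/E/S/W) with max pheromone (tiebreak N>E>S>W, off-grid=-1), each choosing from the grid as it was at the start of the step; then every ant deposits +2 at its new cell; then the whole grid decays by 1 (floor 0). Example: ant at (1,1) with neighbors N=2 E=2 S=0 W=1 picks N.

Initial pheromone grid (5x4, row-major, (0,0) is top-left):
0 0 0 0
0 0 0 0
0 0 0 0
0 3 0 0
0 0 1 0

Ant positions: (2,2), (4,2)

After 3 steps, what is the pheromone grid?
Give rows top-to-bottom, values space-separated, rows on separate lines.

After step 1: ants at (1,2),(3,2)
  0 0 0 0
  0 0 1 0
  0 0 0 0
  0 2 1 0
  0 0 0 0
After step 2: ants at (0,2),(3,1)
  0 0 1 0
  0 0 0 0
  0 0 0 0
  0 3 0 0
  0 0 0 0
After step 3: ants at (0,3),(2,1)
  0 0 0 1
  0 0 0 0
  0 1 0 0
  0 2 0 0
  0 0 0 0

0 0 0 1
0 0 0 0
0 1 0 0
0 2 0 0
0 0 0 0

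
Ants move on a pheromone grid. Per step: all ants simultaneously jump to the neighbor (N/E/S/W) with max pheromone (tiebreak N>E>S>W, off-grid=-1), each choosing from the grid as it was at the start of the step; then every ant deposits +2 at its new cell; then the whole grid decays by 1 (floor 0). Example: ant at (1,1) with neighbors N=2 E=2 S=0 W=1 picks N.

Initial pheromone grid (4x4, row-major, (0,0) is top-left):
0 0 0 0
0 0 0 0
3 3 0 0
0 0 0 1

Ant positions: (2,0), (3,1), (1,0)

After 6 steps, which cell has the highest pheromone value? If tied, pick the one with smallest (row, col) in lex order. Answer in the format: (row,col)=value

Answer: (2,0)=15

Derivation:
Step 1: ant0:(2,0)->E->(2,1) | ant1:(3,1)->N->(2,1) | ant2:(1,0)->S->(2,0)
  grid max=6 at (2,1)
Step 2: ant0:(2,1)->W->(2,0) | ant1:(2,1)->W->(2,0) | ant2:(2,0)->E->(2,1)
  grid max=7 at (2,0)
Step 3: ant0:(2,0)->E->(2,1) | ant1:(2,0)->E->(2,1) | ant2:(2,1)->W->(2,0)
  grid max=10 at (2,1)
Step 4: ant0:(2,1)->W->(2,0) | ant1:(2,1)->W->(2,0) | ant2:(2,0)->E->(2,1)
  grid max=11 at (2,0)
Step 5: ant0:(2,0)->E->(2,1) | ant1:(2,0)->E->(2,1) | ant2:(2,1)->W->(2,0)
  grid max=14 at (2,1)
Step 6: ant0:(2,1)->W->(2,0) | ant1:(2,1)->W->(2,0) | ant2:(2,0)->E->(2,1)
  grid max=15 at (2,0)
Final grid:
  0 0 0 0
  0 0 0 0
  15 15 0 0
  0 0 0 0
Max pheromone 15 at (2,0)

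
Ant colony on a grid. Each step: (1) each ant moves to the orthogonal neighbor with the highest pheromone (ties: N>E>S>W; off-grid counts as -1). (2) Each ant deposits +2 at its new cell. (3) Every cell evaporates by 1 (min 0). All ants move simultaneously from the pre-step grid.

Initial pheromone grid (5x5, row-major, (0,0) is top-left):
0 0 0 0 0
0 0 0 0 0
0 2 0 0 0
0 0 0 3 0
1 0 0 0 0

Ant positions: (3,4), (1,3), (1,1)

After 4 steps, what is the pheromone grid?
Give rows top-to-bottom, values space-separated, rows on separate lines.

After step 1: ants at (3,3),(0,3),(2,1)
  0 0 0 1 0
  0 0 0 0 0
  0 3 0 0 0
  0 0 0 4 0
  0 0 0 0 0
After step 2: ants at (2,3),(0,4),(1,1)
  0 0 0 0 1
  0 1 0 0 0
  0 2 0 1 0
  0 0 0 3 0
  0 0 0 0 0
After step 3: ants at (3,3),(1,4),(2,1)
  0 0 0 0 0
  0 0 0 0 1
  0 3 0 0 0
  0 0 0 4 0
  0 0 0 0 0
After step 4: ants at (2,3),(0,4),(1,1)
  0 0 0 0 1
  0 1 0 0 0
  0 2 0 1 0
  0 0 0 3 0
  0 0 0 0 0

0 0 0 0 1
0 1 0 0 0
0 2 0 1 0
0 0 0 3 0
0 0 0 0 0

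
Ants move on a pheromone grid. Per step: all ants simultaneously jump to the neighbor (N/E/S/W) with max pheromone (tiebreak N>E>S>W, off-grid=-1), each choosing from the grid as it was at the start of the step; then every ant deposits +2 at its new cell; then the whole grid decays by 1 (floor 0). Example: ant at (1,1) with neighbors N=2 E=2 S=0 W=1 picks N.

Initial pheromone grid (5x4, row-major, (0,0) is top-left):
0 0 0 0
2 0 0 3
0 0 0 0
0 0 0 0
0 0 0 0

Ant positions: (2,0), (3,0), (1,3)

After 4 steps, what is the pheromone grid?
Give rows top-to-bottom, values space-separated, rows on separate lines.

After step 1: ants at (1,0),(2,0),(0,3)
  0 0 0 1
  3 0 0 2
  1 0 0 0
  0 0 0 0
  0 0 0 0
After step 2: ants at (2,0),(1,0),(1,3)
  0 0 0 0
  4 0 0 3
  2 0 0 0
  0 0 0 0
  0 0 0 0
After step 3: ants at (1,0),(2,0),(0,3)
  0 0 0 1
  5 0 0 2
  3 0 0 0
  0 0 0 0
  0 0 0 0
After step 4: ants at (2,0),(1,0),(1,3)
  0 0 0 0
  6 0 0 3
  4 0 0 0
  0 0 0 0
  0 0 0 0

0 0 0 0
6 0 0 3
4 0 0 0
0 0 0 0
0 0 0 0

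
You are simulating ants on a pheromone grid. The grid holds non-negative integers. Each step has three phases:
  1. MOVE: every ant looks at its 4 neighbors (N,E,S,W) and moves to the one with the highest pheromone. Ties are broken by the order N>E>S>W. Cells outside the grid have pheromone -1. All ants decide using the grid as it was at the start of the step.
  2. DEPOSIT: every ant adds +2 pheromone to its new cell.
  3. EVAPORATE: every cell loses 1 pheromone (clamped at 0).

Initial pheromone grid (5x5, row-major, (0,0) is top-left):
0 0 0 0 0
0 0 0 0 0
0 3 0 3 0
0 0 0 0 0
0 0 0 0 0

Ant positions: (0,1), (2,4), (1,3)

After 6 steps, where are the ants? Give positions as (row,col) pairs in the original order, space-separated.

Step 1: ant0:(0,1)->E->(0,2) | ant1:(2,4)->W->(2,3) | ant2:(1,3)->S->(2,3)
  grid max=6 at (2,3)
Step 2: ant0:(0,2)->E->(0,3) | ant1:(2,3)->N->(1,3) | ant2:(2,3)->N->(1,3)
  grid max=5 at (2,3)
Step 3: ant0:(0,3)->S->(1,3) | ant1:(1,3)->S->(2,3) | ant2:(1,3)->S->(2,3)
  grid max=8 at (2,3)
Step 4: ant0:(1,3)->S->(2,3) | ant1:(2,3)->N->(1,3) | ant2:(2,3)->N->(1,3)
  grid max=9 at (2,3)
Step 5: ant0:(2,3)->N->(1,3) | ant1:(1,3)->S->(2,3) | ant2:(1,3)->S->(2,3)
  grid max=12 at (2,3)
Step 6: ant0:(1,3)->S->(2,3) | ant1:(2,3)->N->(1,3) | ant2:(2,3)->N->(1,3)
  grid max=13 at (2,3)

(2,3) (1,3) (1,3)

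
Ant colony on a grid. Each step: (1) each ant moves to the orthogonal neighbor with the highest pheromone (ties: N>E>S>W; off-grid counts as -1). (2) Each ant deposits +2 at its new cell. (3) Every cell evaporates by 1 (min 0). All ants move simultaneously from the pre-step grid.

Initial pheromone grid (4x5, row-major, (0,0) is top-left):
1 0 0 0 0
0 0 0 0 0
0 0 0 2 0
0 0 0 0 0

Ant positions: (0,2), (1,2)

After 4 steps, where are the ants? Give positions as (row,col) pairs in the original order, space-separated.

Step 1: ant0:(0,2)->E->(0,3) | ant1:(1,2)->N->(0,2)
  grid max=1 at (0,2)
Step 2: ant0:(0,3)->W->(0,2) | ant1:(0,2)->E->(0,3)
  grid max=2 at (0,2)
Step 3: ant0:(0,2)->E->(0,3) | ant1:(0,3)->W->(0,2)
  grid max=3 at (0,2)
Step 4: ant0:(0,3)->W->(0,2) | ant1:(0,2)->E->(0,3)
  grid max=4 at (0,2)

(0,2) (0,3)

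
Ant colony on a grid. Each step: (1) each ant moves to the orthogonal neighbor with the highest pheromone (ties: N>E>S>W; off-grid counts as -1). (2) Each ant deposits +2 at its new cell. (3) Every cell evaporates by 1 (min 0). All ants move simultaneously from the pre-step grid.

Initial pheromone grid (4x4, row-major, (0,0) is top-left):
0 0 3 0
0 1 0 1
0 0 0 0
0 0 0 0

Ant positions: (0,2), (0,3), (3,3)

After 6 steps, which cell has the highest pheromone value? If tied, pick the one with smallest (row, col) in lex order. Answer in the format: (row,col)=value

Step 1: ant0:(0,2)->E->(0,3) | ant1:(0,3)->W->(0,2) | ant2:(3,3)->N->(2,3)
  grid max=4 at (0,2)
Step 2: ant0:(0,3)->W->(0,2) | ant1:(0,2)->E->(0,3) | ant2:(2,3)->N->(1,3)
  grid max=5 at (0,2)
Step 3: ant0:(0,2)->E->(0,3) | ant1:(0,3)->W->(0,2) | ant2:(1,3)->N->(0,3)
  grid max=6 at (0,2)
Step 4: ant0:(0,3)->W->(0,2) | ant1:(0,2)->E->(0,3) | ant2:(0,3)->W->(0,2)
  grid max=9 at (0,2)
Step 5: ant0:(0,2)->E->(0,3) | ant1:(0,3)->W->(0,2) | ant2:(0,2)->E->(0,3)
  grid max=10 at (0,2)
Step 6: ant0:(0,3)->W->(0,2) | ant1:(0,2)->E->(0,3) | ant2:(0,3)->W->(0,2)
  grid max=13 at (0,2)
Final grid:
  0 0 13 10
  0 0 0 0
  0 0 0 0
  0 0 0 0
Max pheromone 13 at (0,2)

Answer: (0,2)=13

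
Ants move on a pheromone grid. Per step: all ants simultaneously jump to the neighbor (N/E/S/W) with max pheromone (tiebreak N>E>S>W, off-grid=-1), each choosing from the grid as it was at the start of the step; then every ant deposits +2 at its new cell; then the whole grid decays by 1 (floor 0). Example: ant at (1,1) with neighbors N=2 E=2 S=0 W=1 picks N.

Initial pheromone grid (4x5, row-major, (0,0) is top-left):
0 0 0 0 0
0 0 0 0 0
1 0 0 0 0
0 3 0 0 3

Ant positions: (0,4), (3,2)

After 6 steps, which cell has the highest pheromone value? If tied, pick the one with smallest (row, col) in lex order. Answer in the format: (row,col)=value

Answer: (3,1)=3

Derivation:
Step 1: ant0:(0,4)->S->(1,4) | ant1:(3,2)->W->(3,1)
  grid max=4 at (3,1)
Step 2: ant0:(1,4)->N->(0,4) | ant1:(3,1)->N->(2,1)
  grid max=3 at (3,1)
Step 3: ant0:(0,4)->S->(1,4) | ant1:(2,1)->S->(3,1)
  grid max=4 at (3,1)
Step 4: ant0:(1,4)->N->(0,4) | ant1:(3,1)->N->(2,1)
  grid max=3 at (3,1)
Step 5: ant0:(0,4)->S->(1,4) | ant1:(2,1)->S->(3,1)
  grid max=4 at (3,1)
Step 6: ant0:(1,4)->N->(0,4) | ant1:(3,1)->N->(2,1)
  grid max=3 at (3,1)
Final grid:
  0 0 0 0 1
  0 0 0 0 0
  0 1 0 0 0
  0 3 0 0 0
Max pheromone 3 at (3,1)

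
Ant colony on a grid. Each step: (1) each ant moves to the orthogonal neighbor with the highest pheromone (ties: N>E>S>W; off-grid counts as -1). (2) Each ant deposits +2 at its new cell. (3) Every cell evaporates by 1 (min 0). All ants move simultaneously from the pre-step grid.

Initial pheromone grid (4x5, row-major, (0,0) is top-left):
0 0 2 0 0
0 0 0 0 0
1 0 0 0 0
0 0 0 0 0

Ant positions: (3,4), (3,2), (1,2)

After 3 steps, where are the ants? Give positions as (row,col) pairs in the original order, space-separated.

Step 1: ant0:(3,4)->N->(2,4) | ant1:(3,2)->N->(2,2) | ant2:(1,2)->N->(0,2)
  grid max=3 at (0,2)
Step 2: ant0:(2,4)->N->(1,4) | ant1:(2,2)->N->(1,2) | ant2:(0,2)->E->(0,3)
  grid max=2 at (0,2)
Step 3: ant0:(1,4)->N->(0,4) | ant1:(1,2)->N->(0,2) | ant2:(0,3)->W->(0,2)
  grid max=5 at (0,2)

(0,4) (0,2) (0,2)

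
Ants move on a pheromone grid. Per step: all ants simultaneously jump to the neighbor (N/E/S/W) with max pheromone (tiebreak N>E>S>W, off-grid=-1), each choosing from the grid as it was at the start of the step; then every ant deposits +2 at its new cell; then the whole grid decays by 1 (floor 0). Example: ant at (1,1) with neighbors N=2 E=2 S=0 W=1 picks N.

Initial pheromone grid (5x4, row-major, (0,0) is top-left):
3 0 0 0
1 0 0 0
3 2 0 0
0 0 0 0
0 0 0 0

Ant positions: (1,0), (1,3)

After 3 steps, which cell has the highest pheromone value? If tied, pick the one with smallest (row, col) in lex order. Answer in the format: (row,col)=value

Answer: (0,0)=4

Derivation:
Step 1: ant0:(1,0)->N->(0,0) | ant1:(1,3)->N->(0,3)
  grid max=4 at (0,0)
Step 2: ant0:(0,0)->E->(0,1) | ant1:(0,3)->S->(1,3)
  grid max=3 at (0,0)
Step 3: ant0:(0,1)->W->(0,0) | ant1:(1,3)->N->(0,3)
  grid max=4 at (0,0)
Final grid:
  4 0 0 1
  0 0 0 0
  0 0 0 0
  0 0 0 0
  0 0 0 0
Max pheromone 4 at (0,0)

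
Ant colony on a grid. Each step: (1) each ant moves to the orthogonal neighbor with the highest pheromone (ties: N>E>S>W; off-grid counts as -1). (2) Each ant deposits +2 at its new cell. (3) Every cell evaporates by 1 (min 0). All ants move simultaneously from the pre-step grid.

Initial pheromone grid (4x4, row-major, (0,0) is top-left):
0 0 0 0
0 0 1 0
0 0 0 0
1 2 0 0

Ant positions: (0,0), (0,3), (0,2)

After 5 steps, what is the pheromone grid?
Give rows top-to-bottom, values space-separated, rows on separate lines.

After step 1: ants at (0,1),(1,3),(1,2)
  0 1 0 0
  0 0 2 1
  0 0 0 0
  0 1 0 0
After step 2: ants at (0,2),(1,2),(1,3)
  0 0 1 0
  0 0 3 2
  0 0 0 0
  0 0 0 0
After step 3: ants at (1,2),(1,3),(1,2)
  0 0 0 0
  0 0 6 3
  0 0 0 0
  0 0 0 0
After step 4: ants at (1,3),(1,2),(1,3)
  0 0 0 0
  0 0 7 6
  0 0 0 0
  0 0 0 0
After step 5: ants at (1,2),(1,3),(1,2)
  0 0 0 0
  0 0 10 7
  0 0 0 0
  0 0 0 0

0 0 0 0
0 0 10 7
0 0 0 0
0 0 0 0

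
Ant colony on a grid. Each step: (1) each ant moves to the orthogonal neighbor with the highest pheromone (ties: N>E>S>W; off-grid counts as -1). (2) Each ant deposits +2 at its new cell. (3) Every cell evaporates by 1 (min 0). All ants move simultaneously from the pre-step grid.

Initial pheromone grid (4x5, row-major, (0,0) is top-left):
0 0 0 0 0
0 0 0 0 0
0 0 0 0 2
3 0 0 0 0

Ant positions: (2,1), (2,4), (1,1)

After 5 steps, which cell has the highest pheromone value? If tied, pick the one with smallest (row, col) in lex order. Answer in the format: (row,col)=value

Answer: (0,1)=5

Derivation:
Step 1: ant0:(2,1)->N->(1,1) | ant1:(2,4)->N->(1,4) | ant2:(1,1)->N->(0,1)
  grid max=2 at (3,0)
Step 2: ant0:(1,1)->N->(0,1) | ant1:(1,4)->S->(2,4) | ant2:(0,1)->S->(1,1)
  grid max=2 at (0,1)
Step 3: ant0:(0,1)->S->(1,1) | ant1:(2,4)->N->(1,4) | ant2:(1,1)->N->(0,1)
  grid max=3 at (0,1)
Step 4: ant0:(1,1)->N->(0,1) | ant1:(1,4)->S->(2,4) | ant2:(0,1)->S->(1,1)
  grid max=4 at (0,1)
Step 5: ant0:(0,1)->S->(1,1) | ant1:(2,4)->N->(1,4) | ant2:(1,1)->N->(0,1)
  grid max=5 at (0,1)
Final grid:
  0 5 0 0 0
  0 5 0 0 1
  0 0 0 0 1
  0 0 0 0 0
Max pheromone 5 at (0,1)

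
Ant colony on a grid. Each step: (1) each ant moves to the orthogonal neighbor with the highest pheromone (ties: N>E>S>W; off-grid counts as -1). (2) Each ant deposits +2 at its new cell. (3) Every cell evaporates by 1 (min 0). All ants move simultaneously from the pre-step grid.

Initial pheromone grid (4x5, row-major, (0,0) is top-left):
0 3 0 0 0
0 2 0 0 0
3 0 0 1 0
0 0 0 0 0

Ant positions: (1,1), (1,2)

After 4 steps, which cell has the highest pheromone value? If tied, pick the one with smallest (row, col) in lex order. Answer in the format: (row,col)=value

Step 1: ant0:(1,1)->N->(0,1) | ant1:(1,2)->W->(1,1)
  grid max=4 at (0,1)
Step 2: ant0:(0,1)->S->(1,1) | ant1:(1,1)->N->(0,1)
  grid max=5 at (0,1)
Step 3: ant0:(1,1)->N->(0,1) | ant1:(0,1)->S->(1,1)
  grid max=6 at (0,1)
Step 4: ant0:(0,1)->S->(1,1) | ant1:(1,1)->N->(0,1)
  grid max=7 at (0,1)
Final grid:
  0 7 0 0 0
  0 6 0 0 0
  0 0 0 0 0
  0 0 0 0 0
Max pheromone 7 at (0,1)

Answer: (0,1)=7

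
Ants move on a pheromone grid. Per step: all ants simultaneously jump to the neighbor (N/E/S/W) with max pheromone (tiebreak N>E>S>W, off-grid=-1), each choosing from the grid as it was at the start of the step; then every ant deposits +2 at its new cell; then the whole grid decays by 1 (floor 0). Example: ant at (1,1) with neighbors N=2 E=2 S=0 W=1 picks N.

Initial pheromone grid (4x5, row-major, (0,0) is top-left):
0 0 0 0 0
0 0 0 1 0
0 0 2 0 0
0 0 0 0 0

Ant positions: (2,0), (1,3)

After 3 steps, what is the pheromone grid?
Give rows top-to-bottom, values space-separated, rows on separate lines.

After step 1: ants at (1,0),(0,3)
  0 0 0 1 0
  1 0 0 0 0
  0 0 1 0 0
  0 0 0 0 0
After step 2: ants at (0,0),(0,4)
  1 0 0 0 1
  0 0 0 0 0
  0 0 0 0 0
  0 0 0 0 0
After step 3: ants at (0,1),(1,4)
  0 1 0 0 0
  0 0 0 0 1
  0 0 0 0 0
  0 0 0 0 0

0 1 0 0 0
0 0 0 0 1
0 0 0 0 0
0 0 0 0 0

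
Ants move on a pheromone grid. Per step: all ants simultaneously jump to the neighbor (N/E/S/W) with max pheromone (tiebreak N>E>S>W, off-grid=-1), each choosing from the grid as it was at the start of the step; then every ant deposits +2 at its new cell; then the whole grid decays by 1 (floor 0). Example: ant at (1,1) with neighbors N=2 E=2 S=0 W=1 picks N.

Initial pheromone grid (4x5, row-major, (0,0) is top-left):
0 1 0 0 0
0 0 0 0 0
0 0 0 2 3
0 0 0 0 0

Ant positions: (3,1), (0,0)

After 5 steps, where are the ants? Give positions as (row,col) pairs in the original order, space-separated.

Step 1: ant0:(3,1)->N->(2,1) | ant1:(0,0)->E->(0,1)
  grid max=2 at (0,1)
Step 2: ant0:(2,1)->N->(1,1) | ant1:(0,1)->E->(0,2)
  grid max=1 at (0,1)
Step 3: ant0:(1,1)->N->(0,1) | ant1:(0,2)->W->(0,1)
  grid max=4 at (0,1)
Step 4: ant0:(0,1)->E->(0,2) | ant1:(0,1)->E->(0,2)
  grid max=3 at (0,1)
Step 5: ant0:(0,2)->W->(0,1) | ant1:(0,2)->W->(0,1)
  grid max=6 at (0,1)

(0,1) (0,1)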